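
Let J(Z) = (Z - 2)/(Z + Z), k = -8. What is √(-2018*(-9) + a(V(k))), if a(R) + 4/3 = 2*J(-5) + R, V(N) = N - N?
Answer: 37*√2985/15 ≈ 134.77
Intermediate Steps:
V(N) = 0
J(Z) = (-2 + Z)/(2*Z) (J(Z) = (-2 + Z)/((2*Z)) = (-2 + Z)*(1/(2*Z)) = (-2 + Z)/(2*Z))
a(R) = 1/15 + R (a(R) = -4/3 + (2*((½)*(-2 - 5)/(-5)) + R) = -4/3 + (2*((½)*(-⅕)*(-7)) + R) = -4/3 + (2*(7/10) + R) = -4/3 + (7/5 + R) = 1/15 + R)
√(-2018*(-9) + a(V(k))) = √(-2018*(-9) + (1/15 + 0)) = √(18162 + 1/15) = √(272431/15) = 37*√2985/15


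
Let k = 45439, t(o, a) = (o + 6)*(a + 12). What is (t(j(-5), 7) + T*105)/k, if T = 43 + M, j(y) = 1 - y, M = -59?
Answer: -1452/45439 ≈ -0.031955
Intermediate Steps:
T = -16 (T = 43 - 59 = -16)
t(o, a) = (6 + o)*(12 + a)
(t(j(-5), 7) + T*105)/k = ((72 + 6*7 + 12*(1 - 1*(-5)) + 7*(1 - 1*(-5))) - 16*105)/45439 = ((72 + 42 + 12*(1 + 5) + 7*(1 + 5)) - 1680)*(1/45439) = ((72 + 42 + 12*6 + 7*6) - 1680)*(1/45439) = ((72 + 42 + 72 + 42) - 1680)*(1/45439) = (228 - 1680)*(1/45439) = -1452*1/45439 = -1452/45439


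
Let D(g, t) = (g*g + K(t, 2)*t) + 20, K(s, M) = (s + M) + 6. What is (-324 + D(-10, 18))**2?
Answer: 69696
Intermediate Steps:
K(s, M) = 6 + M + s (K(s, M) = (M + s) + 6 = 6 + M + s)
D(g, t) = 20 + g**2 + t*(8 + t) (D(g, t) = (g*g + (6 + 2 + t)*t) + 20 = (g**2 + (8 + t)*t) + 20 = (g**2 + t*(8 + t)) + 20 = 20 + g**2 + t*(8 + t))
(-324 + D(-10, 18))**2 = (-324 + (20 + (-10)**2 + 18*(8 + 18)))**2 = (-324 + (20 + 100 + 18*26))**2 = (-324 + (20 + 100 + 468))**2 = (-324 + 588)**2 = 264**2 = 69696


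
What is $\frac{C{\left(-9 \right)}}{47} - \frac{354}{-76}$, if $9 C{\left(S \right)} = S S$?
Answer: $\frac{8661}{1786} \approx 4.8494$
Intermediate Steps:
$C{\left(S \right)} = \frac{S^{2}}{9}$ ($C{\left(S \right)} = \frac{S S}{9} = \frac{S^{2}}{9}$)
$\frac{C{\left(-9 \right)}}{47} - \frac{354}{-76} = \frac{\frac{1}{9} \left(-9\right)^{2}}{47} - \frac{354}{-76} = \frac{1}{9} \cdot 81 \cdot \frac{1}{47} - - \frac{177}{38} = 9 \cdot \frac{1}{47} + \frac{177}{38} = \frac{9}{47} + \frac{177}{38} = \frac{8661}{1786}$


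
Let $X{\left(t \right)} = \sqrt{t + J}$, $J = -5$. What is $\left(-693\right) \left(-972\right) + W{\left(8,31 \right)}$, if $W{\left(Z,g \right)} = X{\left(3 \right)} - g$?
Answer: $673565 + i \sqrt{2} \approx 6.7357 \cdot 10^{5} + 1.4142 i$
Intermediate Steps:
$X{\left(t \right)} = \sqrt{-5 + t}$ ($X{\left(t \right)} = \sqrt{t - 5} = \sqrt{-5 + t}$)
$W{\left(Z,g \right)} = - g + i \sqrt{2}$ ($W{\left(Z,g \right)} = \sqrt{-5 + 3} - g = \sqrt{-2} - g = i \sqrt{2} - g = - g + i \sqrt{2}$)
$\left(-693\right) \left(-972\right) + W{\left(8,31 \right)} = \left(-693\right) \left(-972\right) + \left(\left(-1\right) 31 + i \sqrt{2}\right) = 673596 - \left(31 - i \sqrt{2}\right) = 673565 + i \sqrt{2}$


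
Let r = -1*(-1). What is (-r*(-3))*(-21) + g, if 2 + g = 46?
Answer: -19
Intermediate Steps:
r = 1
g = 44 (g = -2 + 46 = 44)
(-r*(-3))*(-21) + g = (-1*1*(-3))*(-21) + 44 = -1*(-3)*(-21) + 44 = 3*(-21) + 44 = -63 + 44 = -19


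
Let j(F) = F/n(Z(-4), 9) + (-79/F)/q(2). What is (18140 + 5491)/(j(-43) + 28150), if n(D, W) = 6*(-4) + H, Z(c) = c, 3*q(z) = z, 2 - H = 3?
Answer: 50806650/60532123 ≈ 0.83933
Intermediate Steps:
H = -1 (H = 2 - 1*3 = 2 - 3 = -1)
q(z) = z/3
n(D, W) = -25 (n(D, W) = 6*(-4) - 1 = -24 - 1 = -25)
j(F) = -237/(2*F) - F/25 (j(F) = F/(-25) + (-79/F)/(((1/3)*2)) = F*(-1/25) + (-79/F)/(2/3) = -F/25 - 79/F*(3/2) = -F/25 - 237/(2*F) = -237/(2*F) - F/25)
(18140 + 5491)/(j(-43) + 28150) = (18140 + 5491)/((-237/2/(-43) - 1/25*(-43)) + 28150) = 23631/((-237/2*(-1/43) + 43/25) + 28150) = 23631/((237/86 + 43/25) + 28150) = 23631/(9623/2150 + 28150) = 23631/(60532123/2150) = 23631*(2150/60532123) = 50806650/60532123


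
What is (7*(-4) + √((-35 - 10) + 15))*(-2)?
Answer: 56 - 2*I*√30 ≈ 56.0 - 10.954*I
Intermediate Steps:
(7*(-4) + √((-35 - 10) + 15))*(-2) = (-28 + √(-45 + 15))*(-2) = (-28 + √(-30))*(-2) = (-28 + I*√30)*(-2) = 56 - 2*I*√30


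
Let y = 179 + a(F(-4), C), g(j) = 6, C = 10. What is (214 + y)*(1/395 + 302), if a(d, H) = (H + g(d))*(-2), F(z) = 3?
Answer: 43064051/395 ≈ 1.0902e+5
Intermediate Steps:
a(d, H) = -12 - 2*H (a(d, H) = (H + 6)*(-2) = (6 + H)*(-2) = -12 - 2*H)
y = 147 (y = 179 + (-12 - 2*10) = 179 + (-12 - 20) = 179 - 32 = 147)
(214 + y)*(1/395 + 302) = (214 + 147)*(1/395 + 302) = 361*(1/395 + 302) = 361*(119291/395) = 43064051/395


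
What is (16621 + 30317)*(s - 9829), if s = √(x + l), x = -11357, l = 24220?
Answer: -461353602 + 46938*√12863 ≈ -4.5603e+8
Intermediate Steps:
s = √12863 (s = √(-11357 + 24220) = √12863 ≈ 113.42)
(16621 + 30317)*(s - 9829) = (16621 + 30317)*(√12863 - 9829) = 46938*(-9829 + √12863) = -461353602 + 46938*√12863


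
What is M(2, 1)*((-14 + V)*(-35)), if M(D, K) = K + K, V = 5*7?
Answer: -1470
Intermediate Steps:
V = 35
M(D, K) = 2*K
M(2, 1)*((-14 + V)*(-35)) = (2*1)*((-14 + 35)*(-35)) = 2*(21*(-35)) = 2*(-735) = -1470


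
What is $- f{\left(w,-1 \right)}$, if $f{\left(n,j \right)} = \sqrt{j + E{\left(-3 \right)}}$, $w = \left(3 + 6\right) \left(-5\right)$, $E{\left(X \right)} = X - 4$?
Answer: $- 2 i \sqrt{2} \approx - 2.8284 i$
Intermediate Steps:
$E{\left(X \right)} = -4 + X$ ($E{\left(X \right)} = X - 4 = -4 + X$)
$w = -45$ ($w = 9 \left(-5\right) = -45$)
$f{\left(n,j \right)} = \sqrt{-7 + j}$ ($f{\left(n,j \right)} = \sqrt{j - 7} = \sqrt{-7 + j}$)
$- f{\left(w,-1 \right)} = - \sqrt{-7 - 1} = - \sqrt{-8} = - 2 i \sqrt{2}$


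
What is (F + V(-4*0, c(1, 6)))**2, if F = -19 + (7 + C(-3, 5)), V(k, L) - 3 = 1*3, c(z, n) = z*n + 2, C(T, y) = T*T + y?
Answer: 64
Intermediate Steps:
C(T, y) = y + T**2 (C(T, y) = T**2 + y = y + T**2)
c(z, n) = 2 + n*z (c(z, n) = n*z + 2 = 2 + n*z)
V(k, L) = 6 (V(k, L) = 3 + 1*3 = 3 + 3 = 6)
F = 2 (F = -19 + (7 + (5 + (-3)**2)) = -19 + (7 + (5 + 9)) = -19 + (7 + 14) = -19 + 21 = 2)
(F + V(-4*0, c(1, 6)))**2 = (2 + 6)**2 = 8**2 = 64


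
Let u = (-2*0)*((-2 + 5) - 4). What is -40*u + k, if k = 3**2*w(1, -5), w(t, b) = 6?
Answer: 54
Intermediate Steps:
u = 0 (u = 0*(3 - 4) = 0*(-1) = 0)
k = 54 (k = 3**2*6 = 9*6 = 54)
-40*u + k = -40*0 + 54 = 0 + 54 = 54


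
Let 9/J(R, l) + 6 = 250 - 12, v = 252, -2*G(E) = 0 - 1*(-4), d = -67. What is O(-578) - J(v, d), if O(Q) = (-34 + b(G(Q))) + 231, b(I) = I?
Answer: 45231/232 ≈ 194.96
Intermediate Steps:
G(E) = -2 (G(E) = -(0 - 1*(-4))/2 = -(0 + 4)/2 = -1/2*4 = -2)
J(R, l) = 9/232 (J(R, l) = 9/(-6 + (250 - 12)) = 9/(-6 + 238) = 9/232)
O(Q) = 195 (O(Q) = (-34 - 2) + 231 = -36 + 231 = 195)
O(-578) - J(v, d) = 195 - 1*9/232 = 195 - 9/232 = 45231/232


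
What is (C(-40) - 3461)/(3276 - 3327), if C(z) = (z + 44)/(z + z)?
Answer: 69221/1020 ≈ 67.864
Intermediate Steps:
C(z) = (44 + z)/(2*z) (C(z) = (44 + z)/((2*z)) = (44 + z)*(1/(2*z)) = (44 + z)/(2*z))
(C(-40) - 3461)/(3276 - 3327) = ((½)*(44 - 40)/(-40) - 3461)/(3276 - 3327) = ((½)*(-1/40)*4 - 3461)/(-51) = (-1/20 - 3461)*(-1/51) = -69221/20*(-1/51) = 69221/1020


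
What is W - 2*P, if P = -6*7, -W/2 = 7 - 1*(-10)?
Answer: 50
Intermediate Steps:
W = -34 (W = -2*(7 - 1*(-10)) = -2*(7 + 10) = -2*17 = -34)
P = -42
W - 2*P = -34 - 2*(-42) = -34 + 84 = 50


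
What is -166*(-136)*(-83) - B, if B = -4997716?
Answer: 3123908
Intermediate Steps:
-166*(-136)*(-83) - B = -166*(-136)*(-83) - 1*(-4997716) = 22576*(-83) + 4997716 = -1873808 + 4997716 = 3123908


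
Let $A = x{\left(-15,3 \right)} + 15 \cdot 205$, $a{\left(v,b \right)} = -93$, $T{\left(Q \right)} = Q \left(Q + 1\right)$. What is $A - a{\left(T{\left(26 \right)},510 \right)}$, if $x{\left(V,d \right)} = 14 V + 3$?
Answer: $2961$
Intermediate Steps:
$x{\left(V,d \right)} = 3 + 14 V$
$T{\left(Q \right)} = Q \left(1 + Q\right)$
$A = 2868$ ($A = \left(3 + 14 \left(-15\right)\right) + 15 \cdot 205 = \left(3 - 210\right) + 3075 = -207 + 3075 = 2868$)
$A - a{\left(T{\left(26 \right)},510 \right)} = 2868 - -93 = 2868 + 93 = 2961$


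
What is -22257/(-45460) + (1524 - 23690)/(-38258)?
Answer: 929587333/869604340 ≈ 1.0690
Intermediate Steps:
-22257/(-45460) + (1524 - 23690)/(-38258) = -22257*(-1/45460) - 22166*(-1/38258) = 22257/45460 + 11083/19129 = 929587333/869604340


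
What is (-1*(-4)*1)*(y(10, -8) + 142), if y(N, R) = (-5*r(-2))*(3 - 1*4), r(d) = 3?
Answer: 628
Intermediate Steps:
y(N, R) = 15 (y(N, R) = (-5*3)*(3 - 1*4) = -15*(3 - 4) = -15*(-1) = 15)
(-1*(-4)*1)*(y(10, -8) + 142) = (-1*(-4)*1)*(15 + 142) = (4*1)*157 = 4*157 = 628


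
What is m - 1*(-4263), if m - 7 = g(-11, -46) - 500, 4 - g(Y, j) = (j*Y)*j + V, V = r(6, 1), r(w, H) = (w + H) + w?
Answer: 27037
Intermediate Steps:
r(w, H) = H + 2*w (r(w, H) = (H + w) + w = H + 2*w)
V = 13 (V = 1 + 2*6 = 1 + 12 = 13)
g(Y, j) = -9 - Y*j² (g(Y, j) = 4 - ((j*Y)*j + 13) = 4 - ((Y*j)*j + 13) = 4 - (Y*j² + 13) = 4 - (13 + Y*j²) = 4 + (-13 - Y*j²) = -9 - Y*j²)
m = 22774 (m = 7 + ((-9 - 1*(-11)*(-46)²) - 500) = 7 + ((-9 - 1*(-11)*2116) - 500) = 7 + ((-9 + 23276) - 500) = 7 + (23267 - 500) = 7 + 22767 = 22774)
m - 1*(-4263) = 22774 - 1*(-4263) = 22774 + 4263 = 27037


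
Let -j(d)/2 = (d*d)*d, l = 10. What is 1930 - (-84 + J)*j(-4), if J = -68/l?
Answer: 67762/5 ≈ 13552.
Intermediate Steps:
J = -34/5 (J = -68/10 = -68*⅒ = -34/5 ≈ -6.8000)
j(d) = -2*d³ (j(d) = -2*d*d*d = -2*d²*d = -2*d³)
1930 - (-84 + J)*j(-4) = 1930 - (-84 - 34/5)*(-2*(-4)³) = 1930 - (-454)*(-2*(-64))/5 = 1930 - (-454)*128/5 = 1930 - 1*(-58112/5) = 1930 + 58112/5 = 67762/5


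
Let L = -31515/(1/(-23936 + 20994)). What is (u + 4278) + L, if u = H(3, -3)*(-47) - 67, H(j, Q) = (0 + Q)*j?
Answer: 92721764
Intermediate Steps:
H(j, Q) = Q*j
L = 92717130 (L = -31515/(1/(-2942)) = -31515/(-1/2942) = -31515*(-2942) = 92717130)
u = 356 (u = -3*3*(-47) - 67 = -9*(-47) - 67 = 423 - 67 = 356)
(u + 4278) + L = (356 + 4278) + 92717130 = 4634 + 92717130 = 92721764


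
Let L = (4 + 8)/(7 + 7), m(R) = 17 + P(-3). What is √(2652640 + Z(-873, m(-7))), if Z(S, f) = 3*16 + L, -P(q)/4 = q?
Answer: √129981754/7 ≈ 1628.7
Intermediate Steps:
P(q) = -4*q
m(R) = 29 (m(R) = 17 - 4*(-3) = 17 + 12 = 29)
L = 6/7 (L = 12/14 = 12*(1/14) = 6/7 ≈ 0.85714)
Z(S, f) = 342/7 (Z(S, f) = 3*16 + 6/7 = 48 + 6/7 = 342/7)
√(2652640 + Z(-873, m(-7))) = √(2652640 + 342/7) = √(18568822/7) = √129981754/7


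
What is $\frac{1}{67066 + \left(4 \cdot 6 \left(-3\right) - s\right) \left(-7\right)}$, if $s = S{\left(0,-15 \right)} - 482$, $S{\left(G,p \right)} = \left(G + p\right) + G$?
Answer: $\frac{1}{64091} \approx 1.5603 \cdot 10^{-5}$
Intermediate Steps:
$S{\left(G,p \right)} = p + 2 G$
$s = -497$ ($s = \left(-15 + 2 \cdot 0\right) - 482 = \left(-15 + 0\right) - 482 = -15 - 482 = -497$)
$\frac{1}{67066 + \left(4 \cdot 6 \left(-3\right) - s\right) \left(-7\right)} = \frac{1}{67066 + \left(4 \cdot 6 \left(-3\right) - -497\right) \left(-7\right)} = \frac{1}{67066 + \left(24 \left(-3\right) + 497\right) \left(-7\right)} = \frac{1}{67066 + \left(-72 + 497\right) \left(-7\right)} = \frac{1}{67066 + 425 \left(-7\right)} = \frac{1}{67066 - 2975} = \frac{1}{64091}$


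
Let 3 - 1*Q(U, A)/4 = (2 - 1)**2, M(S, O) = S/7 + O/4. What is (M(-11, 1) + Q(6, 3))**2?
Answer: 34969/784 ≈ 44.603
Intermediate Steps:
M(S, O) = O/4 + S/7 (M(S, O) = S*(1/7) + O*(1/4) = S/7 + O/4 = O/4 + S/7)
Q(U, A) = 8 (Q(U, A) = 12 - 4*(2 - 1)**2 = 12 - 4*1**2 = 12 - 4*1 = 12 - 4 = 8)
(M(-11, 1) + Q(6, 3))**2 = (((1/4)*1 + (1/7)*(-11)) + 8)**2 = ((1/4 - 11/7) + 8)**2 = (-37/28 + 8)**2 = (187/28)**2 = 34969/784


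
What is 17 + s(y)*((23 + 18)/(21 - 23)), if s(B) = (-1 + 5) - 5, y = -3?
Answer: 75/2 ≈ 37.500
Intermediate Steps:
s(B) = -1 (s(B) = 4 - 5 = -1)
17 + s(y)*((23 + 18)/(21 - 23)) = 17 - (23 + 18)/(21 - 23) = 17 - 41/(-2) = 17 - 41*(-1)/2 = 17 - 1*(-41/2) = 17 + 41/2 = 75/2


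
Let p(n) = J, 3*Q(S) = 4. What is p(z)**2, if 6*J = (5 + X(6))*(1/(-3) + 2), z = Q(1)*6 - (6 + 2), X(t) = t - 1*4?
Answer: 1225/324 ≈ 3.7809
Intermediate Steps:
Q(S) = 4/3 (Q(S) = (1/3)*4 = 4/3)
X(t) = -4 + t (X(t) = t - 4 = -4 + t)
z = 0 (z = (4/3)*6 - (6 + 2) = 8 - 1*8 = 8 - 8 = 0)
J = 35/18 (J = ((5 + (-4 + 6))*(1/(-3) + 2))/6 = ((5 + 2)*(-1/3 + 2))/6 = (7*(5/3))/6 = (1/6)*(35/3) = 35/18 ≈ 1.9444)
p(n) = 35/18
p(z)**2 = (35/18)**2 = 1225/324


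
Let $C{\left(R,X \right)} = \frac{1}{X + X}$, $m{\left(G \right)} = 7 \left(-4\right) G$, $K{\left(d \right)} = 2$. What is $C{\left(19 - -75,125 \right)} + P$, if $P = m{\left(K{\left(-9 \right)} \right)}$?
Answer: $- \frac{13999}{250} \approx -55.996$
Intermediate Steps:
$m{\left(G \right)} = - 28 G$
$P = -56$ ($P = \left(-28\right) 2 = -56$)
$C{\left(R,X \right)} = \frac{1}{2 X}$
$C{\left(19 - -75,125 \right)} + P = \frac{1}{2 \cdot 125} - 56 = \frac{1}{2} \cdot \frac{1}{125} - 56 = \frac{1}{250} - 56 = - \frac{13999}{250}$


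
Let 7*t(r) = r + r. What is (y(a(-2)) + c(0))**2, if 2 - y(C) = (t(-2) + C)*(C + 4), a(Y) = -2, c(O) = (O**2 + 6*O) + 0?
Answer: 2500/49 ≈ 51.020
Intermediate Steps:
c(O) = O**2 + 6*O
t(r) = 2*r/7 (t(r) = (r + r)/7 = (2*r)/7 = 2*r/7)
y(C) = 2 - (4 + C)*(-4/7 + C) (y(C) = 2 - ((2/7)*(-2) + C)*(C + 4) = 2 - (-4/7 + C)*(4 + C) = 2 - (4 + C)*(-4/7 + C))
(y(a(-2)) + c(0))**2 = ((30/7 - 1*(-2)**2 - 24/7*(-2)) + 0*(6 + 0))**2 = ((30/7 - 1*4 + 48/7) + 0*6)**2 = ((30/7 - 4 + 48/7) + 0)**2 = (50/7 + 0)**2 = (50/7)**2 = 2500/49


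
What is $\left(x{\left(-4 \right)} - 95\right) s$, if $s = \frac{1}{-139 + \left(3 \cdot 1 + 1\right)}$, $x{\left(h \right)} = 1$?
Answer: $\frac{94}{135} \approx 0.6963$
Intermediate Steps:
$s = - \frac{1}{135}$ ($s = \frac{1}{-139 + \left(3 + 1\right)} = \frac{1}{-139 + 4} = \frac{1}{-135} = - \frac{1}{135} \approx -0.0074074$)
$\left(x{\left(-4 \right)} - 95\right) s = \left(1 - 95\right) \left(- \frac{1}{135}\right) = \left(-94\right) \left(- \frac{1}{135}\right) = \frac{94}{135}$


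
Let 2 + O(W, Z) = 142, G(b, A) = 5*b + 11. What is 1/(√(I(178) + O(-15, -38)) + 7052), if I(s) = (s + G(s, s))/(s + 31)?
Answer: 1473868/10393686797 - 3*√704539/10393686797 ≈ 0.00014156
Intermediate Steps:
G(b, A) = 11 + 5*b
I(s) = (11 + 6*s)/(31 + s) (I(s) = (s + (11 + 5*s))/(s + 31) = (11 + 6*s)/(31 + s))
O(W, Z) = 140 (O(W, Z) = -2 + 142 = 140)
1/(√(I(178) + O(-15, -38)) + 7052) = 1/(√((11 + 6*178)/(31 + 178) + 140) + 7052) = 1/(√((11 + 1068)/209 + 140) + 7052) = 1/(√((1/209)*1079 + 140) + 7052) = 1/(√(1079/209 + 140) + 7052) = 1/(√(30339/209) + 7052) = 1/(3*√704539/209 + 7052) = 1/(7052 + 3*√704539/209)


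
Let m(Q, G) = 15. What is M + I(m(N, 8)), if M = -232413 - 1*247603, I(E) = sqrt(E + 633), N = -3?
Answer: -480016 + 18*sqrt(2) ≈ -4.7999e+5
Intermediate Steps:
I(E) = sqrt(633 + E)
M = -480016 (M = -232413 - 247603 = -480016)
M + I(m(N, 8)) = -480016 + sqrt(633 + 15) = -480016 + sqrt(648) = -480016 + 18*sqrt(2)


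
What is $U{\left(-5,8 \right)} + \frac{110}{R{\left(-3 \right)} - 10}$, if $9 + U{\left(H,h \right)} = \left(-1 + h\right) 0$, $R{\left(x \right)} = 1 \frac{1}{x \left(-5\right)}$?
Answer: $- \frac{2991}{149} \approx -20.074$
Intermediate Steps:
$R{\left(x \right)} = - \frac{1}{5 x}$ ($R{\left(x \right)} = 1 \frac{1}{\left(-5\right) x} = 1 \left(- \frac{1}{5 x}\right) = - \frac{1}{5 x}$)
$U{\left(H,h \right)} = -9$ ($U{\left(H,h \right)} = -9 + \left(-1 + h\right) 0 = -9 + 0 = -9$)
$U{\left(-5,8 \right)} + \frac{110}{R{\left(-3 \right)} - 10} = -9 + \frac{110}{- \frac{1}{5 \left(-3\right)} - 10} = -9 + \frac{110}{\left(- \frac{1}{5}\right) \left(- \frac{1}{3}\right) - 10} = -9 + \frac{110}{\frac{1}{15} - 10} = -9 + \frac{110}{- \frac{149}{15}} = -9 + 110 \left(- \frac{15}{149}\right) = -9 - \frac{1650}{149} = - \frac{2991}{149}$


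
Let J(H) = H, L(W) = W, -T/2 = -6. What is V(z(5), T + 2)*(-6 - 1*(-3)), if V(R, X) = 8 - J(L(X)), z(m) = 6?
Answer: 18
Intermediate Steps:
T = 12 (T = -2*(-6) = 12)
V(R, X) = 8 - X
V(z(5), T + 2)*(-6 - 1*(-3)) = (8 - (12 + 2))*(-6 - 1*(-3)) = (8 - 1*14)*(-6 + 3) = (8 - 14)*(-3) = -6*(-3) = 18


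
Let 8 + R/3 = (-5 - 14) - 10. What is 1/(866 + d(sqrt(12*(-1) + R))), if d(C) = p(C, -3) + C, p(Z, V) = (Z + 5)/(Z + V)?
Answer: (sqrt(123) + 3*I)/(4*(216*sqrt(123) + 679*I)) ≈ 0.0011535 - 1.3864e-5*I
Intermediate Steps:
R = -111 (R = -24 + 3*((-5 - 14) - 10) = -24 + 3*(-19 - 10) = -24 + 3*(-29) = -24 - 87 = -111)
p(Z, V) = (5 + Z)/(V + Z)
d(C) = C + (5 + C)/(-3 + C) (d(C) = (5 + C)/(-3 + C) + C = C + (5 + C)/(-3 + C))
1/(866 + d(sqrt(12*(-1) + R))) = 1/(866 + (5 + sqrt(12*(-1) - 111) + sqrt(12*(-1) - 111)*(-3 + sqrt(12*(-1) - 111)))/(-3 + sqrt(12*(-1) - 111))) = 1/(866 + (5 + sqrt(-12 - 111) + sqrt(-12 - 111)*(-3 + sqrt(-12 - 111)))/(-3 + sqrt(-12 - 111))) = 1/(866 + (5 + sqrt(-123) + sqrt(-123)*(-3 + sqrt(-123)))/(-3 + sqrt(-123))) = 1/(866 + (5 + I*sqrt(123) + (I*sqrt(123))*(-3 + I*sqrt(123)))/(-3 + I*sqrt(123))) = 1/(866 + (5 + I*sqrt(123) + I*sqrt(123)*(-3 + I*sqrt(123)))/(-3 + I*sqrt(123)))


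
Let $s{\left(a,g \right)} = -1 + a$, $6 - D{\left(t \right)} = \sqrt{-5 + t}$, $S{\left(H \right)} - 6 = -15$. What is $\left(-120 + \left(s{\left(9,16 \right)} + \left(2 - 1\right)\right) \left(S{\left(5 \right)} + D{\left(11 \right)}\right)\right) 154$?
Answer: $-22638 - 1386 \sqrt{6} \approx -26033.0$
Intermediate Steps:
$S{\left(H \right)} = -9$ ($S{\left(H \right)} = 6 - 15 = -9$)
$D{\left(t \right)} = 6 - \sqrt{-5 + t}$
$\left(-120 + \left(s{\left(9,16 \right)} + \left(2 - 1\right)\right) \left(S{\left(5 \right)} + D{\left(11 \right)}\right)\right) 154 = \left(-120 + \left(\left(-1 + 9\right) + \left(2 - 1\right)\right) \left(-9 + \left(6 - \sqrt{-5 + 11}\right)\right)\right) 154 = \left(-120 + \left(8 + \left(2 - 1\right)\right) \left(-9 + \left(6 - \sqrt{6}\right)\right)\right) 154 = \left(-120 + \left(8 + 1\right) \left(-3 - \sqrt{6}\right)\right) 154 = \left(-120 + 9 \left(-3 - \sqrt{6}\right)\right) 154 = \left(-120 - \left(27 + 9 \sqrt{6}\right)\right) 154 = \left(-147 - 9 \sqrt{6}\right) 154 = -22638 - 1386 \sqrt{6}$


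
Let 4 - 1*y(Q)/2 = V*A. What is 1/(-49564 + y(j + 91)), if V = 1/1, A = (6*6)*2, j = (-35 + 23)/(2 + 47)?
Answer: -1/49700 ≈ -2.0121e-5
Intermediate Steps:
j = -12/49 ≈ -0.24490
A = 72 (A = 36*2 = 72)
V = 1
y(Q) = -136 (y(Q) = 8 - 2*72 = 8 - 144 = -136)
1/(-49564 + y(j + 91)) = 1/(-49564 - 136) = 1/(-49700) = -1/49700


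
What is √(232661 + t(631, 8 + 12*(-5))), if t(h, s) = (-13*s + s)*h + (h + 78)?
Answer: √627114 ≈ 791.91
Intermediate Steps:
t(h, s) = 78 + h - 12*h*s (t(h, s) = (-12*s)*h + (78 + h) = -12*h*s + (78 + h) = 78 + h - 12*h*s)
√(232661 + t(631, 8 + 12*(-5))) = √(232661 + (78 + 631 - 12*631*(8 + 12*(-5)))) = √(232661 + (78 + 631 - 12*631*(8 - 60))) = √(232661 + (78 + 631 - 12*631*(-52))) = √(232661 + (78 + 631 + 393744)) = √(232661 + 394453) = √627114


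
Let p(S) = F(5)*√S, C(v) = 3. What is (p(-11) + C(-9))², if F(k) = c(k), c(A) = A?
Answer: -266 + 30*I*√11 ≈ -266.0 + 99.499*I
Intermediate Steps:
F(k) = k
p(S) = 5*√S
(p(-11) + C(-9))² = (5*√(-11) + 3)² = (5*(I*√11) + 3)² = (5*I*√11 + 3)² = (3 + 5*I*√11)²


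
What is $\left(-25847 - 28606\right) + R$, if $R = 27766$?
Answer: $-26687$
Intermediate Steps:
$\left(-25847 - 28606\right) + R = \left(-25847 - 28606\right) + 27766 = -54453 + 27766 = -26687$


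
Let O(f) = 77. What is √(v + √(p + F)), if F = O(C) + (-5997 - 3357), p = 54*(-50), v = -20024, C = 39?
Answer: √(-20024 + I*√11977) ≈ 0.3867 + 141.51*I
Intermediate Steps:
p = -2700
F = -9277 (F = 77 + (-5997 - 3357) = 77 - 9354 = -9277)
√(v + √(p + F)) = √(-20024 + √(-2700 - 9277)) = √(-20024 + √(-11977)) = √(-20024 + I*√11977)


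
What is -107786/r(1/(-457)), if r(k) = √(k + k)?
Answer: 53893*I*√914 ≈ 1.6293e+6*I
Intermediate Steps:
r(k) = √2*√k (r(k) = √(2*k) = √2*√k)
-107786/r(1/(-457)) = -107786*(-I*√914/2) = -(-53893)*I*√914 = 53893*I*√914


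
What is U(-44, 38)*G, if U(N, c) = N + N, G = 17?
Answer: -1496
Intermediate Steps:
U(N, c) = 2*N
U(-44, 38)*G = (2*(-44))*17 = -88*17 = -1496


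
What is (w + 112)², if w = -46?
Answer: 4356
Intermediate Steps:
(w + 112)² = (-46 + 112)² = 66² = 4356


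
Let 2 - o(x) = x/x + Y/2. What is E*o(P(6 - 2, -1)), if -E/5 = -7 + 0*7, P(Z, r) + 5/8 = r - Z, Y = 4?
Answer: -35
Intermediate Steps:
P(Z, r) = -5/8 + r - Z (P(Z, r) = -5/8 + (r - Z) = -5/8 + r - Z)
o(x) = -1 (o(x) = 2 - (x/x + 4/2) = 2 - (1 + 4*(1/2)) = 2 - (1 + 2) = 2 - 1*3 = 2 - 3 = -1)
E = 35 (E = -5*(-7 + 0*7) = -5*(-7 + 0) = -5*(-7) = 35)
E*o(P(6 - 2, -1)) = 35*(-1) = -35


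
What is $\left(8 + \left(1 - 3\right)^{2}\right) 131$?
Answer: $1572$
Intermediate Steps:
$\left(8 + \left(1 - 3\right)^{2}\right) 131 = \left(8 + \left(-2\right)^{2}\right) 131 = \left(8 + 4\right) 131 = 12 \cdot 131 = 1572$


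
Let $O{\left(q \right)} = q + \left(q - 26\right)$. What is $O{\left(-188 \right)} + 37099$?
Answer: $36697$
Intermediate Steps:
$O{\left(q \right)} = -26 + 2 q$ ($O{\left(q \right)} = q + \left(q - 26\right) = q + \left(-26 + q\right) = -26 + 2 q$)
$O{\left(-188 \right)} + 37099 = \left(-26 + 2 \left(-188\right)\right) + 37099 = \left(-26 - 376\right) + 37099 = -402 + 37099 = 36697$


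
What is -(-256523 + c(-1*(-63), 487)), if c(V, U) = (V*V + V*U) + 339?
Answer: 221534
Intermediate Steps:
c(V, U) = 339 + V² + U*V (c(V, U) = (V² + U*V) + 339 = 339 + V² + U*V)
-(-256523 + c(-1*(-63), 487)) = -(-256523 + (339 + (-1*(-63))² + 487*(-1*(-63)))) = -(-256523 + (339 + 63² + 487*63)) = -(-256523 + (339 + 3969 + 30681)) = -(-256523 + 34989) = -1*(-221534) = 221534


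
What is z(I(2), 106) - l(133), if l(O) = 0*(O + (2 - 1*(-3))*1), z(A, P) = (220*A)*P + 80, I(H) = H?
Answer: 46720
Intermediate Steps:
z(A, P) = 80 + 220*A*P (z(A, P) = 220*A*P + 80 = 80 + 220*A*P)
l(O) = 0 (l(O) = 0*(O + (2 + 3)*1) = 0*(O + 5*1) = 0*(O + 5) = 0*(5 + O) = 0)
z(I(2), 106) - l(133) = (80 + 220*2*106) - 1*0 = (80 + 46640) + 0 = 46720 + 0 = 46720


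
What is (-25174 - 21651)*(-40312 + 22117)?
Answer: 851980875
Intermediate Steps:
(-25174 - 21651)*(-40312 + 22117) = -46825*(-18195) = 851980875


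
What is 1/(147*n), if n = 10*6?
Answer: 1/8820 ≈ 0.00011338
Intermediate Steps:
n = 60
1/(147*n) = 1/(147*60) = 1/8820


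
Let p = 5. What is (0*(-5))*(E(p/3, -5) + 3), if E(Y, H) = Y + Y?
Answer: 0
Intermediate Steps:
E(Y, H) = 2*Y
(0*(-5))*(E(p/3, -5) + 3) = (0*(-5))*(2*(5/3) + 3) = 0*(2*(5*(⅓)) + 3) = 0*(2*(5/3) + 3) = 0*(10/3 + 3) = 0*(19/3) = 0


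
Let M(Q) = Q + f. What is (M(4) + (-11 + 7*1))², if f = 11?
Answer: 121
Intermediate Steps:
M(Q) = 11 + Q (M(Q) = Q + 11 = 11 + Q)
(M(4) + (-11 + 7*1))² = ((11 + 4) + (-11 + 7*1))² = (15 + (-11 + 7))² = (15 - 4)² = 11² = 121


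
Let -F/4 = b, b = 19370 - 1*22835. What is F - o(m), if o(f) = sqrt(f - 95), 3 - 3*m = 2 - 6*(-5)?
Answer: 13860 - I*sqrt(942)/3 ≈ 13860.0 - 10.231*I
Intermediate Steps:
m = -29/3 (m = 1 - (2 - 6*(-5))/3 = 1 - (2 + 30)/3 = 1 - 1/3*32 = 1 - 32/3 = -29/3 ≈ -9.6667)
o(f) = sqrt(-95 + f)
b = -3465 (b = 19370 - 22835 = -3465)
F = 13860 (F = -4*(-3465) = 13860)
F - o(m) = 13860 - sqrt(-95 - 29/3) = 13860 - sqrt(-314/3) = 13860 - I*sqrt(942)/3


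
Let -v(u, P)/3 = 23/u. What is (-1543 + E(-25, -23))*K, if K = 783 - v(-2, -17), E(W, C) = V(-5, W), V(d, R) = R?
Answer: -1173648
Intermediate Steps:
v(u, P) = -69/u
E(W, C) = W
K = 1497/2 (K = 783 - (-69)/(-2) = 783 - (-69)*(-1)/2 = 783 - 1*69/2 = 783 - 69/2 = 1497/2 ≈ 748.50)
(-1543 + E(-25, -23))*K = (-1543 - 25)*(1497/2) = -1568*1497/2 = -1173648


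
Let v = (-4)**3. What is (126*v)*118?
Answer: -951552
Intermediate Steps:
v = -64
(126*v)*118 = (126*(-64))*118 = -8064*118 = -951552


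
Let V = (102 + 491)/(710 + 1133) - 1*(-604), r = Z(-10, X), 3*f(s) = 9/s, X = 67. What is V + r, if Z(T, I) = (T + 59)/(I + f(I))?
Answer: 5009082949/8278756 ≈ 605.05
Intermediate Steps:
f(s) = 3/s (f(s) = (9/s)/3 = 3/s)
Z(T, I) = (59 + T)/(I + 3/I) (Z(T, I) = (T + 59)/(I + 3/I) = (59 + T)/(I + 3/I))
r = 3283/4492 (r = 67*(59 - 10)/(3 + 67²) = 67*49/(3 + 4489) = 67*49/4492 = 67*(1/4492)*49 = 3283/4492 ≈ 0.73085)
V = 1113765/1843 (V = 593/1843 + 604 = 1113765/1843 ≈ 604.32)
V + r = 1113765/1843 + 3283/4492 = 5009082949/8278756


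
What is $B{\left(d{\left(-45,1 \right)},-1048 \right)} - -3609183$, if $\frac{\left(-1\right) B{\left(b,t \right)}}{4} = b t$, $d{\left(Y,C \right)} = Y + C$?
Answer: $3424735$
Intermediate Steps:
$d{\left(Y,C \right)} = C + Y$
$B{\left(b,t \right)} = - 4 b t$
$B{\left(d{\left(-45,1 \right)},-1048 \right)} - -3609183 = \left(-4\right) \left(1 - 45\right) \left(-1048\right) - -3609183 = \left(-4\right) \left(-44\right) \left(-1048\right) + 3609183 = -184448 + 3609183 = 3424735$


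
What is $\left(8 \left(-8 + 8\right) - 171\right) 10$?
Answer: $-1710$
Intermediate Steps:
$\left(8 \left(-8 + 8\right) - 171\right) 10 = \left(8 \cdot 0 - 171\right) 10 = \left(0 - 171\right) 10 = \left(-171\right) 10 = -1710$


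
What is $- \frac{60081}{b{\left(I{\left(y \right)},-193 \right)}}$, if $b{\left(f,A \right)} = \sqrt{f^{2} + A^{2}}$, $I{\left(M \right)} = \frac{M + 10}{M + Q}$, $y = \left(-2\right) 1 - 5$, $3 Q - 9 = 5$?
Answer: $- \frac{420567 \sqrt{1825282}}{1825282} \approx -311.29$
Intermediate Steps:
$Q = \frac{14}{3}$ ($Q = 3 + \frac{1}{3} \cdot 5 = 3 + \frac{5}{3} = \frac{14}{3} \approx 4.6667$)
$y = -7$ ($y = -2 - 5 = -7$)
$I{\left(M \right)} = \frac{10 + M}{\frac{14}{3} + M}$ ($I{\left(M \right)} = \frac{M + 10}{M + \frac{14}{3}} = \frac{10 + M}{\frac{14}{3} + M}$)
$b{\left(f,A \right)} = \sqrt{A^{2} + f^{2}}$
$- \frac{60081}{b{\left(I{\left(y \right)},-193 \right)}} = - \frac{60081}{\sqrt{\left(-193\right)^{2} + \left(\frac{3 \left(10 - 7\right)}{14 + 3 \left(-7\right)}\right)^{2}}} = - \frac{60081}{\sqrt{37249 + \left(3 \frac{1}{14 - 21} \cdot 3\right)^{2}}} = - \frac{60081}{\sqrt{37249 + \left(3 \frac{1}{-7} \cdot 3\right)^{2}}} = - \frac{60081}{\sqrt{37249 + \left(3 \left(- \frac{1}{7}\right) 3\right)^{2}}} = - \frac{60081}{\sqrt{37249 + \left(- \frac{9}{7}\right)^{2}}} = - \frac{60081}{\sqrt{37249 + \frac{81}{49}}} = - \frac{60081}{\sqrt{\frac{1825282}{49}}} = - \frac{60081}{\frac{1}{7} \sqrt{1825282}} = - 60081 \frac{7 \sqrt{1825282}}{1825282} = - \frac{420567 \sqrt{1825282}}{1825282}$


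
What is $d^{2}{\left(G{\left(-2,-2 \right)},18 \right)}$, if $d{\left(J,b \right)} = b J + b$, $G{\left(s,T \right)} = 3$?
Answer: $5184$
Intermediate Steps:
$d{\left(J,b \right)} = b + J b$ ($d{\left(J,b \right)} = J b + b = b + J b$)
$d^{2}{\left(G{\left(-2,-2 \right)},18 \right)} = \left(18 \left(1 + 3\right)\right)^{2} = \left(18 \cdot 4\right)^{2} = 72^{2} = 5184$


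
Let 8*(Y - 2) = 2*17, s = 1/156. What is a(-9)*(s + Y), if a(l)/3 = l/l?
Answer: 244/13 ≈ 18.769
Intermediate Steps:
a(l) = 3 (a(l) = 3*(l/l) = 3*1 = 3)
s = 1/156 ≈ 0.0064103
Y = 25/4 (Y = 2 + (2*17)/8 = 2 + (⅛)*34 = 2 + 17/4 = 25/4 ≈ 6.2500)
a(-9)*(s + Y) = 3*(1/156 + 25/4) = 3*(244/39) = 244/13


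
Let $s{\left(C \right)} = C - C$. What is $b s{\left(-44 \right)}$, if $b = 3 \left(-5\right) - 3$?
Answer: $0$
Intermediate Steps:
$s{\left(C \right)} = 0$
$b = -18$ ($b = -15 - 3 = -18$)
$b s{\left(-44 \right)} = \left(-18\right) 0 = 0$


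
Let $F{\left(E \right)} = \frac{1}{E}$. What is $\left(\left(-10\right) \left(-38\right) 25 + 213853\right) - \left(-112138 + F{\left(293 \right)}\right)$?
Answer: $\frac{98298862}{293} \approx 3.3549 \cdot 10^{5}$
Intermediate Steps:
$\left(\left(-10\right) \left(-38\right) 25 + 213853\right) - \left(-112138 + F{\left(293 \right)}\right) = \left(\left(-10\right) \left(-38\right) 25 + 213853\right) + \left(112138 - \frac{1}{293}\right) = \left(380 \cdot 25 + 213853\right) + \left(112138 - \frac{1}{293}\right) = \left(9500 + 213853\right) + \left(112138 - \frac{1}{293}\right) = 223353 + \frac{32856433}{293} = \frac{98298862}{293}$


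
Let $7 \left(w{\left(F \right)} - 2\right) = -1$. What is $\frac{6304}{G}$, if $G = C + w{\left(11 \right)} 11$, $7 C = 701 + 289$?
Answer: $\frac{44128}{1133} \approx 38.948$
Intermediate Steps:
$w{\left(F \right)} = \frac{13}{7}$ ($w{\left(F \right)} = 2 + \frac{1}{7} \left(-1\right) = 2 - \frac{1}{7} = \frac{13}{7}$)
$C = \frac{990}{7}$ ($C = \frac{701 + 289}{7} = \frac{1}{7} \cdot 990 = \frac{990}{7} \approx 141.43$)
$G = \frac{1133}{7}$ ($G = \frac{990}{7} + \frac{13}{7} \cdot 11 = \frac{990}{7} + \frac{143}{7} = \frac{1133}{7} \approx 161.86$)
$\frac{6304}{G} = \frac{6304}{\frac{1133}{7}} = 6304 \cdot \frac{7}{1133} = \frac{44128}{1133}$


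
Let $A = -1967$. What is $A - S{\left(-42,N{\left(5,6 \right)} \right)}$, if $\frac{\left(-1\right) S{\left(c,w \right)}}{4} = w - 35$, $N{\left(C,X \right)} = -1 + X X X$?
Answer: $-1247$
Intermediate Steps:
$N{\left(C,X \right)} = -1 + X^{3}$ ($N{\left(C,X \right)} = -1 + X X^{2} = -1 + X^{3}$)
$S{\left(c,w \right)} = 140 - 4 w$ ($S{\left(c,w \right)} = - 4 \left(w - 35\right) = - 4 \left(-35 + w\right) = 140 - 4 w$)
$A - S{\left(-42,N{\left(5,6 \right)} \right)} = -1967 - \left(140 - 4 \left(-1 + 6^{3}\right)\right) = -1967 - \left(140 - 4 \left(-1 + 216\right)\right) = -1967 - \left(140 - 860\right) = -1967 - -720 = -1967 + 720 = -1247$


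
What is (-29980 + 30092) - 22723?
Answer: -22611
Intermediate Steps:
(-29980 + 30092) - 22723 = 112 - 22723 = -22611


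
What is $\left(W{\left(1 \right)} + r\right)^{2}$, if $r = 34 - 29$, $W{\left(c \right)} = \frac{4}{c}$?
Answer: $81$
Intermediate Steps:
$r = 5$
$\left(W{\left(1 \right)} + r\right)^{2} = \left(\frac{4}{1} + 5\right)^{2} = \left(4 \cdot 1 + 5\right)^{2} = \left(4 + 5\right)^{2} = 9^{2} = 81$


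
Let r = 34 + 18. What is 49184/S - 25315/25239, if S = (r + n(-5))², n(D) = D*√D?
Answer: (-13163800*√5 + 1176067591*I)/(25239*(520*√5 + 2579*I)) ≈ 14.846 + 7.1457*I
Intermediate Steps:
r = 52
n(D) = D^(3/2)
S = (52 - 5*I*√5)² (S = (52 + (-5)^(3/2))² = (52 - 5*I*√5)² ≈ 2579.0 - 1162.8*I)
49184/S - 25315/25239 = 49184/(2579 - 520*I*√5) - 25315/25239 = -25315/25239 + 49184/(2579 - 520*I*√5)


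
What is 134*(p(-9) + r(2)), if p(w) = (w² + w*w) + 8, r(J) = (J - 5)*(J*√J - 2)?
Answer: 23584 - 804*√2 ≈ 22447.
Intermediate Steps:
r(J) = (-5 + J)*(-2 + J^(3/2)) (r(J) = (-5 + J)*(J^(3/2) - 2) = (-5 + J)*(-2 + J^(3/2)))
p(w) = 8 + 2*w² (p(w) = (w² + w²) + 8 = 2*w² + 8 = 8 + 2*w²)
134*(p(-9) + r(2)) = 134*((8 + 2*(-9)²) + (10 + 2^(5/2) - 10*√2 - 2*2)) = 134*((8 + 2*81) + (10 + 4*√2 - 10*√2 - 4)) = 134*((8 + 162) + (10 + 4*√2 - 10*√2 - 4)) = 134*(170 + (6 - 6*√2)) = 134*(176 - 6*√2) = 23584 - 804*√2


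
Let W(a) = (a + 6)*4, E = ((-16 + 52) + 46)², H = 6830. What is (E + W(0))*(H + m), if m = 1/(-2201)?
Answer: 101441530092/2201 ≈ 4.6089e+7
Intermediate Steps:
m = -1/2201 ≈ -0.00045434
E = 6724 (E = (36 + 46)² = 82² = 6724)
W(a) = 24 + 4*a (W(a) = (6 + a)*4 = 24 + 4*a)
(E + W(0))*(H + m) = (6724 + (24 + 4*0))*(6830 - 1/2201) = (6724 + (24 + 0))*(15032829/2201) = (6724 + 24)*(15032829/2201) = 6748*(15032829/2201) = 101441530092/2201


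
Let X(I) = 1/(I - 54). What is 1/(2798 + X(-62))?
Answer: 116/324567 ≈ 0.00035740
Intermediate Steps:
X(I) = 1/(-54 + I)
1/(2798 + X(-62)) = 1/(2798 + 1/(-54 - 62)) = 1/(2798 + 1/(-116)) = 1/(2798 - 1/116) = 1/(324567/116) = 116/324567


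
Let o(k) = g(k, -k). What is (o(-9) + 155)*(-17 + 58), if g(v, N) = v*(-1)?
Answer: 6724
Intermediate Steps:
g(v, N) = -v
o(k) = -k
(o(-9) + 155)*(-17 + 58) = (-1*(-9) + 155)*(-17 + 58) = (9 + 155)*41 = 164*41 = 6724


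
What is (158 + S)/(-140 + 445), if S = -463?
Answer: -1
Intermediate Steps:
(158 + S)/(-140 + 445) = (158 - 463)/(-140 + 445) = -305/305 = -305*1/305 = -1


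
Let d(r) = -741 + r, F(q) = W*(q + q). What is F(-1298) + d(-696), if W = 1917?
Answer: -4977969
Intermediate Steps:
F(q) = 3834*q (F(q) = 1917*(q + q) = 1917*(2*q) = 3834*q)
F(-1298) + d(-696) = 3834*(-1298) + (-741 - 696) = -4976532 - 1437 = -4977969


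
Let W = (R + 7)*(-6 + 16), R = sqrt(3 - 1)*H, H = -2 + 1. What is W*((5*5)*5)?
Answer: 8750 - 1250*sqrt(2) ≈ 6982.2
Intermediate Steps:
H = -1
R = -sqrt(2) (R = sqrt(3 - 1)*(-1) = sqrt(2)*(-1) = -sqrt(2) ≈ -1.4142)
W = 70 - 10*sqrt(2) (W = (-sqrt(2) + 7)*(-6 + 16) = (7 - sqrt(2))*10 = 70 - 10*sqrt(2) ≈ 55.858)
W*((5*5)*5) = (70 - 10*sqrt(2))*((5*5)*5) = (70 - 10*sqrt(2))*(25*5) = (70 - 10*sqrt(2))*125 = 8750 - 1250*sqrt(2)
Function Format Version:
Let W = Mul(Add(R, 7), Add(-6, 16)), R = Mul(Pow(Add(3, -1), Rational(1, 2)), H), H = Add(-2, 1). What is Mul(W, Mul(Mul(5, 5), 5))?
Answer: Add(8750, Mul(-1250, Pow(2, Rational(1, 2)))) ≈ 6982.2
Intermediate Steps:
H = -1
R = Mul(-1, Pow(2, Rational(1, 2))) (R = Mul(Pow(Add(3, -1), Rational(1, 2)), -1) = Mul(Pow(2, Rational(1, 2)), -1) = Mul(-1, Pow(2, Rational(1, 2))) ≈ -1.4142)
W = Add(70, Mul(-10, Pow(2, Rational(1, 2)))) (W = Mul(Add(Mul(-1, Pow(2, Rational(1, 2))), 7), Add(-6, 16)) = Mul(Add(7, Mul(-1, Pow(2, Rational(1, 2)))), 10) = Add(70, Mul(-10, Pow(2, Rational(1, 2)))) ≈ 55.858)
Mul(W, Mul(Mul(5, 5), 5)) = Mul(Add(70, Mul(-10, Pow(2, Rational(1, 2)))), Mul(Mul(5, 5), 5)) = Mul(Add(70, Mul(-10, Pow(2, Rational(1, 2)))), Mul(25, 5)) = Mul(Add(70, Mul(-10, Pow(2, Rational(1, 2)))), 125) = Add(8750, Mul(-1250, Pow(2, Rational(1, 2))))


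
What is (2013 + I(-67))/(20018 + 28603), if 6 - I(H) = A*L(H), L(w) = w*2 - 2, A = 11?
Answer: 185/2559 ≈ 0.072294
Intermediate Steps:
L(w) = -2 + 2*w (L(w) = 2*w - 2 = -2 + 2*w)
I(H) = 28 - 22*H (I(H) = 6 - 11*(-2 + 2*H) = 6 - (-22 + 22*H) = 6 + (22 - 22*H) = 28 - 22*H)
(2013 + I(-67))/(20018 + 28603) = (2013 + (28 - 22*(-67)))/(20018 + 28603) = (2013 + (28 + 1474))/48621 = (2013 + 1502)*(1/48621) = 3515*(1/48621) = 185/2559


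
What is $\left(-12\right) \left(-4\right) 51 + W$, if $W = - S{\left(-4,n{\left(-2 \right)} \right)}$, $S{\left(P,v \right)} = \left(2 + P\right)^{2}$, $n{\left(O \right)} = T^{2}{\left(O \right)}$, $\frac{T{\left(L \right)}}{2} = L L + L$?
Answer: $2444$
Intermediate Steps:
$T{\left(L \right)} = 2 L + 2 L^{2}$ ($T{\left(L \right)} = 2 \left(L L + L\right) = 2 \left(L^{2} + L\right) = 2 \left(L + L^{2}\right) = 2 L + 2 L^{2}$)
$n{\left(O \right)} = 4 O^{2} \left(1 + O\right)^{2}$ ($n{\left(O \right)} = \left(2 O \left(1 + O\right)\right)^{2} = 4 O^{2} \left(1 + O\right)^{2}$)
$W = -4$ ($W = - \left(2 - 4\right)^{2} = - \left(-2\right)^{2} = \left(-1\right) 4 = -4$)
$\left(-12\right) \left(-4\right) 51 + W = \left(-12\right) \left(-4\right) 51 - 4 = 48 \cdot 51 - 4 = 2448 - 4 = 2444$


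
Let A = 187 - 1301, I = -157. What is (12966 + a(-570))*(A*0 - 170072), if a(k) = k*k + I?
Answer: -57434845048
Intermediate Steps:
A = -1114
a(k) = -157 + k² (a(k) = k*k - 157 = k² - 157 = -157 + k²)
(12966 + a(-570))*(A*0 - 170072) = (12966 + (-157 + (-570)²))*(-1114*0 - 170072) = (12966 + (-157 + 324900))*(0 - 170072) = (12966 + 324743)*(-170072) = 337709*(-170072) = -57434845048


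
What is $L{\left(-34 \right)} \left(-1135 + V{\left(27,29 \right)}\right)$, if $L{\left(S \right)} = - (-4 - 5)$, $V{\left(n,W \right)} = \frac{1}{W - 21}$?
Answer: $- \frac{81711}{8} \approx -10214.0$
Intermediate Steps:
$V{\left(n,W \right)} = \frac{1}{-21 + W}$
$L{\left(S \right)} = 9$ ($L{\left(S \right)} = - (-4 - 5) = \left(-1\right) \left(-9\right) = 9$)
$L{\left(-34 \right)} \left(-1135 + V{\left(27,29 \right)}\right) = 9 \left(-1135 + \frac{1}{-21 + 29}\right) = 9 \left(-1135 + \frac{1}{8}\right) = 9 \left(- \frac{9079}{8}\right) = - \frac{81711}{8}$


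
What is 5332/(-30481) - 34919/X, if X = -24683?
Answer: 932756283/752362523 ≈ 1.2398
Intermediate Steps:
5332/(-30481) - 34919/X = 5332/(-30481) - 34919/(-24683) = 5332*(-1/30481) - 34919*(-1/24683) = -5332/30481 + 34919/24683 = 932756283/752362523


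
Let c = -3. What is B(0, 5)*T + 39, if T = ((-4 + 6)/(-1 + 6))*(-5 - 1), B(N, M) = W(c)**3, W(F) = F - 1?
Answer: 963/5 ≈ 192.60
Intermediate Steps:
W(F) = -1 + F
B(N, M) = -64 (B(N, M) = (-1 - 3)**3 = (-4)**3 = -64)
T = -12/5 (T = (2/5)*(-6) = -12/5 ≈ -2.4000)
B(0, 5)*T + 39 = -64*(-12/5) + 39 = 768/5 + 39 = 963/5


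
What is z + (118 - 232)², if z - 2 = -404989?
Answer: -391991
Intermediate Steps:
z = -404987 (z = 2 - 404989 = -404987)
z + (118 - 232)² = -404987 + (118 - 232)² = -404987 + (-114)² = -404987 + 12996 = -391991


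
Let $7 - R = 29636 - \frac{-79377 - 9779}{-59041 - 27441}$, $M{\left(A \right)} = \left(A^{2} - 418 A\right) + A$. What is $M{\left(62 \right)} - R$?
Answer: $\frac{329408601}{43241} \approx 7618.0$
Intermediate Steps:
$M{\left(A \right)} = A^{2} - 417 A$
$R = - \frac{1281143011}{43241}$ ($R = 7 - \left(29636 - \frac{-79377 - 9779}{-59041 - 27441}\right) = 7 - \left(29636 - - \frac{89156}{-86482}\right) = 7 - \left(29636 - \left(-89156\right) \left(- \frac{1}{86482}\right)\right) = 7 - \left(29636 - \frac{44578}{43241}\right) = 7 - \frac{1281445698}{43241} = - \frac{1281143011}{43241} \approx -29628.0$)
$M{\left(62 \right)} - R = 62 \left(-417 + 62\right) - - \frac{1281143011}{43241} = 62 \left(-355\right) + \frac{1281143011}{43241} = -22010 + \frac{1281143011}{43241} = \frac{329408601}{43241}$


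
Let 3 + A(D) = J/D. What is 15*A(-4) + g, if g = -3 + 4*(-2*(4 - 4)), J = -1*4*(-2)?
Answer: -78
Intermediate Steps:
J = 8 (J = -4*(-2) = 8)
g = -3 (g = -3 + 4*(-2*0) = -3 + 4*0 = -3 + 0 = -3)
A(D) = -3 + 8/D
15*A(-4) + g = 15*(-3 + 8/(-4)) - 3 = 15*(-3 + 8*(-1/4)) - 3 = 15*(-3 - 2) - 3 = 15*(-5) - 3 = -75 - 3 = -78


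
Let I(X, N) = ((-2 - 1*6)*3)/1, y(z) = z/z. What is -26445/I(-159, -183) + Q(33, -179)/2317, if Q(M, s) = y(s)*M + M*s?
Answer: 20377363/18536 ≈ 1099.3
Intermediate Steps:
y(z) = 1
Q(M, s) = M + M*s (Q(M, s) = 1*M + M*s = M + M*s)
I(X, N) = -24 (I(X, N) = ((-2 - 6)*3)*1 = -8*3*1 = -24*1 = -24)
-26445/I(-159, -183) + Q(33, -179)/2317 = -26445/(-24) + (33*(1 - 179))/2317 = -26445*(-1/24) + (33*(-178))*(1/2317) = 8815/8 - 5874*1/2317 = 8815/8 - 5874/2317 = 20377363/18536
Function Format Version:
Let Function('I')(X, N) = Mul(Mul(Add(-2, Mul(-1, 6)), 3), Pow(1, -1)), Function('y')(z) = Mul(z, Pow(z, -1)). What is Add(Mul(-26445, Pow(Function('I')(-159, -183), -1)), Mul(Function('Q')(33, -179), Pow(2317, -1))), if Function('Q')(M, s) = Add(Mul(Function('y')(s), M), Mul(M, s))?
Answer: Rational(20377363, 18536) ≈ 1099.3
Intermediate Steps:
Function('y')(z) = 1
Function('Q')(M, s) = Add(M, Mul(M, s)) (Function('Q')(M, s) = Add(Mul(1, M), Mul(M, s)) = Add(M, Mul(M, s)))
Function('I')(X, N) = -24 (Function('I')(X, N) = Mul(Mul(Add(-2, -6), 3), 1) = Mul(Mul(-8, 3), 1) = Mul(-24, 1) = -24)
Add(Mul(-26445, Pow(Function('I')(-159, -183), -1)), Mul(Function('Q')(33, -179), Pow(2317, -1))) = Add(Mul(-26445, Pow(-24, -1)), Mul(Mul(33, Add(1, -179)), Pow(2317, -1))) = Add(Mul(-26445, Rational(-1, 24)), Mul(Mul(33, -178), Rational(1, 2317))) = Add(Rational(8815, 8), Mul(-5874, Rational(1, 2317))) = Add(Rational(8815, 8), Rational(-5874, 2317)) = Rational(20377363, 18536)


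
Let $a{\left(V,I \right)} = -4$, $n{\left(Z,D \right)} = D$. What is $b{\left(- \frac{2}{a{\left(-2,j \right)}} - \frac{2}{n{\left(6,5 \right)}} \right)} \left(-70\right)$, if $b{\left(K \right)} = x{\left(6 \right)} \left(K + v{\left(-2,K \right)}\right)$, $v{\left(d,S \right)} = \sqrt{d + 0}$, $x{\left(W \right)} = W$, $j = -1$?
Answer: $-42 - 420 i \sqrt{2} \approx -42.0 - 593.97 i$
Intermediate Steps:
$v{\left(d,S \right)} = \sqrt{d}$
$b{\left(K \right)} = 6 K + 6 i \sqrt{2}$ ($b{\left(K \right)} = 6 \left(K + \sqrt{-2}\right) = 6 \left(K + i \sqrt{2}\right) = 6 K + 6 i \sqrt{2}$)
$b{\left(- \frac{2}{a{\left(-2,j \right)}} - \frac{2}{n{\left(6,5 \right)}} \right)} \left(-70\right) = \left(6 \left(- \frac{2}{-4} - \frac{2}{5}\right) + 6 i \sqrt{2}\right) \left(-70\right) = \left(6 \left(\left(-2\right) \left(- \frac{1}{4}\right) - \frac{2}{5}\right) + 6 i \sqrt{2}\right) \left(-70\right) = \left(6 \left(\frac{1}{2} - \frac{2}{5}\right) + 6 i \sqrt{2}\right) \left(-70\right) = \left(6 \cdot \frac{1}{10} + 6 i \sqrt{2}\right) \left(-70\right) = \left(\frac{3}{5} + 6 i \sqrt{2}\right) \left(-70\right) = -42 - 420 i \sqrt{2}$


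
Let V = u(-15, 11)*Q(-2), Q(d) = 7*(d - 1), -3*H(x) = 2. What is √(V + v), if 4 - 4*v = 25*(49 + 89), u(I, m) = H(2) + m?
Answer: I*√4314/2 ≈ 32.841*I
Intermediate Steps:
H(x) = -⅔ (H(x) = -⅓*2 = -⅔)
u(I, m) = -⅔ + m
Q(d) = -7 + 7*d (Q(d) = 7*(-1 + d) = -7 + 7*d)
V = -217 (V = (-⅔ + 11)*(-7 + 7*(-2)) = 31*(-7 - 14)/3 = (31/3)*(-21) = -217)
v = -1723/2 (v = 1 - 25*(49 + 89)/4 = 1 - 25*138/4 = 1 - ¼*3450 = 1 - 1725/2 = -1723/2 ≈ -861.50)
√(V + v) = √(-217 - 1723/2) = √(-2157/2) = I*√4314/2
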